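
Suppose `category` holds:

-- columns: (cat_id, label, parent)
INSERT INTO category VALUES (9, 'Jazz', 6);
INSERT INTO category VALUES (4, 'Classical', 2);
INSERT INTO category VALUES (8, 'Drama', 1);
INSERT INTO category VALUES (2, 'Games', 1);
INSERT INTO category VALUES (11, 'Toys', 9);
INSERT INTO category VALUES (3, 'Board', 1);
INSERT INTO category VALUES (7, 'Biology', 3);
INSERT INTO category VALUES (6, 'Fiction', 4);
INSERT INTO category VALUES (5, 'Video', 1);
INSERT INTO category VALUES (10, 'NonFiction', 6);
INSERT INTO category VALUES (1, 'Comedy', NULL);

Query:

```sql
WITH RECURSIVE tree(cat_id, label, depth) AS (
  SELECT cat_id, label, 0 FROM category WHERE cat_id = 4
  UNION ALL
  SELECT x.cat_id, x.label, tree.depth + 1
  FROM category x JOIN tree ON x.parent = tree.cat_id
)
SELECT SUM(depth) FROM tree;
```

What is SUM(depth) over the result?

8

Base: cat_id=4 (Classical) at depth 0.
Iteration 1: rows with parent in {4} -> Fiction (id 6, depth 1).
Iteration 2: rows with parent in {6} -> Jazz (id 9, depth 2), NonFiction (id 10, depth 2).
Iteration 3: rows with parent in {9,10} -> Toys (id 11, depth 3).
Iteration 4: no rows with parent in {11}; recursion stops.
SUM(depth) = 0 + 1 + 2 + 2 + 3 = 8.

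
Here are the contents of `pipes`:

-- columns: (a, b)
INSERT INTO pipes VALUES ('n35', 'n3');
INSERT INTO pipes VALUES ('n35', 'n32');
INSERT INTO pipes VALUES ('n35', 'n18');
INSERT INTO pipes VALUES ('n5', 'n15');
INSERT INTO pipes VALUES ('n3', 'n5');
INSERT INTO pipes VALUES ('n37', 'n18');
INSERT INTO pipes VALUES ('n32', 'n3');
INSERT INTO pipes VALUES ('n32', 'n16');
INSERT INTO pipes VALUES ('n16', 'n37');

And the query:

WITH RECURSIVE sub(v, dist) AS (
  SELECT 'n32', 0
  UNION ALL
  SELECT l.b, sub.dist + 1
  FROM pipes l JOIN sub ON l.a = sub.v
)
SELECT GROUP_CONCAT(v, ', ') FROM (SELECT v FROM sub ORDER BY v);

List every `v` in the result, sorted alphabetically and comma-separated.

Base: (n32, dist=0).
Iteration 1: edges from {n32} -> (n16, dist=1), (n3, dist=1).
Iteration 2: edges from {n16,n3} -> (n37, dist=2), (n5, dist=2).
Iteration 3: edges from {n37,n5} -> (n15, dist=3), (n18, dist=3).
Iteration 4: no outgoing edges from {n15,n18}; recursion stops.

n15, n16, n18, n3, n32, n37, n5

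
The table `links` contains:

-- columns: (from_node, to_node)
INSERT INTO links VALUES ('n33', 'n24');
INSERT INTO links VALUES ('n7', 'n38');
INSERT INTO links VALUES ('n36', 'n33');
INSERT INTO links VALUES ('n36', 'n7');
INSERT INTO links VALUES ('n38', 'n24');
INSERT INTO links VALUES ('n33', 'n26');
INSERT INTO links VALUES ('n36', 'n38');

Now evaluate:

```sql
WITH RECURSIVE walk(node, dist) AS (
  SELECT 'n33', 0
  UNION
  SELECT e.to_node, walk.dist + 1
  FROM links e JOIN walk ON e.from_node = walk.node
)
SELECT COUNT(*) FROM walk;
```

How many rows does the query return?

3

Base: (n33, dist=0).
Iteration 1: edges from {n33} -> (n24, dist=1), (n26, dist=1).
Iteration 2: no outgoing edges from {n24,n26}; recursion stops.
Total rows emitted: 3.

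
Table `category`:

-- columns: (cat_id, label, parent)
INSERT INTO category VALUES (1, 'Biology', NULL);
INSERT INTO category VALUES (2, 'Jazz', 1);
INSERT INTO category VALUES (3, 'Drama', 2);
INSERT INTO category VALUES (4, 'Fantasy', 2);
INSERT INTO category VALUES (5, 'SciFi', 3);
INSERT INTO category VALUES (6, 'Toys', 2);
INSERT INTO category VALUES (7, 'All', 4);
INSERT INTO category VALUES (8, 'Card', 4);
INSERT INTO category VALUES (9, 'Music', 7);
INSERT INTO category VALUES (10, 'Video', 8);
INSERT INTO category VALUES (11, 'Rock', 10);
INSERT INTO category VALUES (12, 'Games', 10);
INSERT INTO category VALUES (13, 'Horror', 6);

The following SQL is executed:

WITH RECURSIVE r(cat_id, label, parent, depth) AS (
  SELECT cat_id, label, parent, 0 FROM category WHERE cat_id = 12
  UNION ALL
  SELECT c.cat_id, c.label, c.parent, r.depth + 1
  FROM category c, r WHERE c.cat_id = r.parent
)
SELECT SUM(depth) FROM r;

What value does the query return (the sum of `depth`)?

15

Base: cat_id=12 (Games), parent=10, depth 0.
Iteration 1: join on cat_id=10 -> Video (id 10, parent=8, depth 1).
Iteration 2: join on cat_id=8 -> Card (id 8, parent=4, depth 2).
Iteration 3: join on cat_id=4 -> Fantasy (id 4, parent=2, depth 3).
Iteration 4: join on cat_id=2 -> Jazz (id 2, parent=1, depth 4).
Iteration 5: join on cat_id=1 -> Biology (id 1, parent=NULL, depth 5).
Iteration 6: parent is NULL; no match; recursion stops.
SUM(depth) = 0 + 1 + 2 + 3 + 4 + 5 = 15.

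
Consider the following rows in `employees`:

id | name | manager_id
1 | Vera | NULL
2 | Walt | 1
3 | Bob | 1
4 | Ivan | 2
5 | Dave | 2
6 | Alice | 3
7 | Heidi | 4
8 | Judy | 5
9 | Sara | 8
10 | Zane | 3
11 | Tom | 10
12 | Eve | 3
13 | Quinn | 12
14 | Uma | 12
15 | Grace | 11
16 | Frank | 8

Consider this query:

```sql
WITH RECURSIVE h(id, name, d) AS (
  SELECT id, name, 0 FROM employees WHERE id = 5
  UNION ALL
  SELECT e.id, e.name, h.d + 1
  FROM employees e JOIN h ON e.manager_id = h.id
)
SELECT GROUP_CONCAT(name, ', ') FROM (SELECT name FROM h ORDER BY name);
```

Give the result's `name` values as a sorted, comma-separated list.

Dave, Frank, Judy, Sara

Base: id=5 (Dave) at d 0.
Iteration 1: rows with manager_id in {5} -> Judy (id 8, d 1).
Iteration 2: rows with manager_id in {8} -> Sara (id 9, d 2), Frank (id 16, d 2).
Iteration 3: no rows with manager_id in {9,16}; recursion stops.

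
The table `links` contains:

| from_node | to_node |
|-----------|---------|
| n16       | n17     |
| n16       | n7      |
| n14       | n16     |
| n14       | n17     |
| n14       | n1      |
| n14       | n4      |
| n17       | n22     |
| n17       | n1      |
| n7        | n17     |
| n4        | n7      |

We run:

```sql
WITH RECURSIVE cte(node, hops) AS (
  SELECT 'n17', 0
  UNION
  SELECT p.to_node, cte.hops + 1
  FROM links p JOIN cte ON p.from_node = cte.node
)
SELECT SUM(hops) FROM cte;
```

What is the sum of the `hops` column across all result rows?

2

Base: (n17, hops=0).
Iteration 1: edges from {n17} -> (n1, hops=1), (n22, hops=1).
Iteration 2: no outgoing edges from {n1,n22}; recursion stops.
SUM(hops) = 0 + 1 + 1 = 2.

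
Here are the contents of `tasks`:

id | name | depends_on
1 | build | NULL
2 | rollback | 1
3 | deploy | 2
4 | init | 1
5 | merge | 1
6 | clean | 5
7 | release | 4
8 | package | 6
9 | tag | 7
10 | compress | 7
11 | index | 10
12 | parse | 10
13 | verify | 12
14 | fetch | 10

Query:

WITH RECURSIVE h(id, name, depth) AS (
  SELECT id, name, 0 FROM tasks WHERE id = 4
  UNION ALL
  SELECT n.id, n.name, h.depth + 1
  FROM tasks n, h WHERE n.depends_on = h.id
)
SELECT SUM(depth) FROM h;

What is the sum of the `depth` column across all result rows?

18

Base: id=4 (init) at depth 0.
Iteration 1: rows with depends_on in {4} -> release (id 7, depth 1).
Iteration 2: rows with depends_on in {7} -> tag (id 9, depth 2), compress (id 10, depth 2).
Iteration 3: rows with depends_on in {9,10} -> index (id 11, depth 3), parse (id 12, depth 3), fetch (id 14, depth 3).
Iteration 4: rows with depends_on in {11,12,14} -> verify (id 13, depth 4).
Iteration 5: no rows with depends_on in {13}; recursion stops.
SUM(depth) = 0 + 1 + 2 + 2 + 3 + 3 + 3 + 4 = 18.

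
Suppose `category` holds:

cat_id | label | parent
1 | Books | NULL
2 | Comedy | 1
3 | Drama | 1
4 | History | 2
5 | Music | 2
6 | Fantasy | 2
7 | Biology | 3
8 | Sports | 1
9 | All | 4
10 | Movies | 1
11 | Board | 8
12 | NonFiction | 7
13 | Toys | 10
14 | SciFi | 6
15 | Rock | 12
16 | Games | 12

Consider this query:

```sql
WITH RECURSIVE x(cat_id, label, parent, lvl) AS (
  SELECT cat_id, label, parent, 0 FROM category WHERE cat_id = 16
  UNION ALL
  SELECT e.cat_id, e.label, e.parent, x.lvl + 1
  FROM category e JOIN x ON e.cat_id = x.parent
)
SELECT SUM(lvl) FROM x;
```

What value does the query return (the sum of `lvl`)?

Base: cat_id=16 (Games), parent=12, lvl 0.
Iteration 1: join on cat_id=12 -> NonFiction (id 12, parent=7, lvl 1).
Iteration 2: join on cat_id=7 -> Biology (id 7, parent=3, lvl 2).
Iteration 3: join on cat_id=3 -> Drama (id 3, parent=1, lvl 3).
Iteration 4: join on cat_id=1 -> Books (id 1, parent=NULL, lvl 4).
Iteration 5: parent is NULL; no match; recursion stops.
SUM(lvl) = 0 + 1 + 2 + 3 + 4 = 10.

10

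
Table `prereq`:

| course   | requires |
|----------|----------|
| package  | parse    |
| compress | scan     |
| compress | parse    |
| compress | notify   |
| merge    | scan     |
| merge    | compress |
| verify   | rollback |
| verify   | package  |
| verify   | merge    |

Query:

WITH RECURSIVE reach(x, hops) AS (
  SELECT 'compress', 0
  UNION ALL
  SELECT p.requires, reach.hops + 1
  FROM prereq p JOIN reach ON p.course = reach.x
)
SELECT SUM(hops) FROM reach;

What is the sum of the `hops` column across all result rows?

Base: (compress, hops=0).
Iteration 1: edges from {compress} -> (notify, hops=1), (parse, hops=1), (scan, hops=1).
Iteration 2: no outgoing edges from {notify,parse,scan}; recursion stops.
SUM(hops) = 0 + 1 + 1 + 1 = 3.

3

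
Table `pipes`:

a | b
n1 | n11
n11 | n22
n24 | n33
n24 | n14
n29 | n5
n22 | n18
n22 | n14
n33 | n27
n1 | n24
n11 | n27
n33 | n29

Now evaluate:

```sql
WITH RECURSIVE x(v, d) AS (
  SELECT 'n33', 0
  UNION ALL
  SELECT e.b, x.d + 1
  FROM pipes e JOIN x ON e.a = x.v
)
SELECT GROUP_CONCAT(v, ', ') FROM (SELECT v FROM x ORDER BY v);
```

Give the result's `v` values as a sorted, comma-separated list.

n27, n29, n33, n5

Base: (n33, d=0).
Iteration 1: edges from {n33} -> (n27, d=1), (n29, d=1).
Iteration 2: edges from {n27,n29} -> (n5, d=2).
Iteration 3: no outgoing edges from {n5}; recursion stops.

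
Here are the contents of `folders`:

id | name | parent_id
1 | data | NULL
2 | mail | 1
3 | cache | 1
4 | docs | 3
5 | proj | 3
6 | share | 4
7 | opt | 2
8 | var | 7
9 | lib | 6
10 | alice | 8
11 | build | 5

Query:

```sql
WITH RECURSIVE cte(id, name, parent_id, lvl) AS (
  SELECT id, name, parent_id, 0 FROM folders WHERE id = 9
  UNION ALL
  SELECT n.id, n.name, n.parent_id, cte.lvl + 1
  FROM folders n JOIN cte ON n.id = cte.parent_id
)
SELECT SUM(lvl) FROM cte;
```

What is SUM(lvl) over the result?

10

Base: id=9 (lib), parent_id=6, lvl 0.
Iteration 1: join on id=6 -> share (id 6, parent_id=4, lvl 1).
Iteration 2: join on id=4 -> docs (id 4, parent_id=3, lvl 2).
Iteration 3: join on id=3 -> cache (id 3, parent_id=1, lvl 3).
Iteration 4: join on id=1 -> data (id 1, parent_id=NULL, lvl 4).
Iteration 5: parent_id is NULL; no match; recursion stops.
SUM(lvl) = 0 + 1 + 2 + 3 + 4 = 10.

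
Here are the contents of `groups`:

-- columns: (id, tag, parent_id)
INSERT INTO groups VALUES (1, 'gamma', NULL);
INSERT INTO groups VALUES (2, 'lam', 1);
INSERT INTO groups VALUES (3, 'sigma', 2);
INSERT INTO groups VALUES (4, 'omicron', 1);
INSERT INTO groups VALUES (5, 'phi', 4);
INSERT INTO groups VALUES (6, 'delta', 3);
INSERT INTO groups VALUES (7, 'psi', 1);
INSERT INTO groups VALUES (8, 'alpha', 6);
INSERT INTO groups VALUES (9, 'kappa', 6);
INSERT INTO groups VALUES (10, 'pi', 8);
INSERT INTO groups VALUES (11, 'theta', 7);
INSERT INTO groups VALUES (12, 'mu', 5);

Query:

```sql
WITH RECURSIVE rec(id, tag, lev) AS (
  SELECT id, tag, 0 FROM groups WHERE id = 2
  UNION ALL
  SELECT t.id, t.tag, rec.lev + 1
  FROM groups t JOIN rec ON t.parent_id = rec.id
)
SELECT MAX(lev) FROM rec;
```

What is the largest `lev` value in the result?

4

Base: id=2 (lam) at lev 0.
Iteration 1: rows with parent_id in {2} -> sigma (id 3, lev 1).
Iteration 2: rows with parent_id in {3} -> delta (id 6, lev 2).
Iteration 3: rows with parent_id in {6} -> alpha (id 8, lev 3), kappa (id 9, lev 3).
Iteration 4: rows with parent_id in {8,9} -> pi (id 10, lev 4).
Iteration 5: no rows with parent_id in {10}; recursion stops.
lev values: 0, 1, 2, 3, 3, 4; the maximum is 4.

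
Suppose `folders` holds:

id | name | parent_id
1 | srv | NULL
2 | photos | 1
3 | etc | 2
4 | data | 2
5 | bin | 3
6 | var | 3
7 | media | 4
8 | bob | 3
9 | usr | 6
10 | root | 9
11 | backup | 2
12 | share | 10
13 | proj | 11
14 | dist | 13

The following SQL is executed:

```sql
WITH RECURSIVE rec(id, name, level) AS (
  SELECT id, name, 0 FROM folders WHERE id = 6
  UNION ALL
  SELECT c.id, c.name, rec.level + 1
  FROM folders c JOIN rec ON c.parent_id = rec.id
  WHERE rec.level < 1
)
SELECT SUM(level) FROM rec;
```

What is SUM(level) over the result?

Base: id=6 (var) at level 0.
Iteration 1: rows with parent_id in {6} -> usr (id 9, level 1).
Iteration 2: level < 1 fails for all current rows; recursion stops.
SUM(level) = 0 + 1 = 1.

1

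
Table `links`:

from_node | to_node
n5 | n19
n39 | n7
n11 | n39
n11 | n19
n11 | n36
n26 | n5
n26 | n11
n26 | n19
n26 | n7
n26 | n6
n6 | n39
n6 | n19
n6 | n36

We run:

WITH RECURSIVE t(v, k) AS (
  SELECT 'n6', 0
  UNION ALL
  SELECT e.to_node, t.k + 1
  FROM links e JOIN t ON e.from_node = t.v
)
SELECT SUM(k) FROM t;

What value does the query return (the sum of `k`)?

5

Base: (n6, k=0).
Iteration 1: edges from {n6} -> (n19, k=1), (n36, k=1), (n39, k=1).
Iteration 2: edges from {n19,n36,n39} -> (n7, k=2).
Iteration 3: no outgoing edges from {n7}; recursion stops.
SUM(k) = 0 + 1 + 1 + 1 + 2 = 5.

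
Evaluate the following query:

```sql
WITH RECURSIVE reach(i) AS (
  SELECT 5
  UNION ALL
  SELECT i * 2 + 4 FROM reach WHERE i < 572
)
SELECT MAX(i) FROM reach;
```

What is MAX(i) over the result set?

572

Base: i=5.
Iteration 1: 5 < 572 holds -> i = 5 * 2 + 4 = 14.
Iteration 2: 14 < 572 holds -> i = 14 * 2 + 4 = 32.
Iteration 3: 32 < 572 holds -> i = 32 * 2 + 4 = 68.
Iteration 4: 68 < 572 holds -> i = 68 * 2 + 4 = 140.
Iteration 5: 140 < 572 holds -> i = 140 * 2 + 4 = 284.
Iteration 6: 284 < 572 holds -> i = 284 * 2 + 4 = 572.
Iteration 7: 572 < 572 fails; recursion stops.
i values: 5, 14, 32, 68, 140, 284, 572; the maximum is 572.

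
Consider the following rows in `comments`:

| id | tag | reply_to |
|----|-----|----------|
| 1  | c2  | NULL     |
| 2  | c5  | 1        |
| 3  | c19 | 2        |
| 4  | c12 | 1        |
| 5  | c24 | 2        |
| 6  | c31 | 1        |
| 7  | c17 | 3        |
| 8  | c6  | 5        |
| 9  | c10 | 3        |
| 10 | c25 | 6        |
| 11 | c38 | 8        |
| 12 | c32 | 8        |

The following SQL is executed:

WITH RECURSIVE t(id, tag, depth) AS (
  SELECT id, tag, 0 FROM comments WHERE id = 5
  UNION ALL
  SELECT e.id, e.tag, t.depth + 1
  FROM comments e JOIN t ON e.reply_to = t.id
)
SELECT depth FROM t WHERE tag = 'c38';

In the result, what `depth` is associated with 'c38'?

Base: id=5 (c24) at depth 0.
Iteration 1: rows with reply_to in {5} -> c6 (id 8, depth 1).
Iteration 2: rows with reply_to in {8} -> c38 (id 11, depth 2), c32 (id 12, depth 2).
Iteration 3: no rows with reply_to in {11,12}; recursion stops.

2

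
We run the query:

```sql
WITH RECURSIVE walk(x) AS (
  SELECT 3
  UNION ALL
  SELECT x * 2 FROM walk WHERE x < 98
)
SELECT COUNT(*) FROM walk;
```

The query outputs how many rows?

Base: x=3.
Iteration 1: 3 < 98 holds -> x = 3 * 2 = 6.
Iteration 2: 6 < 98 holds -> x = 6 * 2 = 12.
Iteration 3: 12 < 98 holds -> x = 12 * 2 = 24.
Iteration 4: 24 < 98 holds -> x = 24 * 2 = 48.
Iteration 5: 48 < 98 holds -> x = 48 * 2 = 96.
Iteration 6: 96 < 98 holds -> x = 96 * 2 = 192.
Iteration 7: 192 < 98 fails; recursion stops.
Total rows emitted: 7.

7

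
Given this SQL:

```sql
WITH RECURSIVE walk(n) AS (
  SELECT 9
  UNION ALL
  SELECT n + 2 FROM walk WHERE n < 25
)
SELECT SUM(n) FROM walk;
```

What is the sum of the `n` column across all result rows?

153

Base: n=9.
Iteration 1: 9 < 25 holds -> n = 9 + 2 = 11.
Iteration 2: 11 < 25 holds -> n = 11 + 2 = 13.
Iteration 3: 13 < 25 holds -> n = 13 + 2 = 15.
Iteration 4: 15 < 25 holds -> n = 15 + 2 = 17.
Iteration 5: 17 < 25 holds -> n = 17 + 2 = 19.
Iteration 6: 19 < 25 holds -> n = 19 + 2 = 21.
Iteration 7: 21 < 25 holds -> n = 21 + 2 = 23.
Iteration 8: 23 < 25 holds -> n = 23 + 2 = 25.
Iteration 9: 25 < 25 fails; recursion stops.
SUM(n) = 9 + 11 + 13 + 15 + 17 + 19 + 21 + 23 + 25 = 153.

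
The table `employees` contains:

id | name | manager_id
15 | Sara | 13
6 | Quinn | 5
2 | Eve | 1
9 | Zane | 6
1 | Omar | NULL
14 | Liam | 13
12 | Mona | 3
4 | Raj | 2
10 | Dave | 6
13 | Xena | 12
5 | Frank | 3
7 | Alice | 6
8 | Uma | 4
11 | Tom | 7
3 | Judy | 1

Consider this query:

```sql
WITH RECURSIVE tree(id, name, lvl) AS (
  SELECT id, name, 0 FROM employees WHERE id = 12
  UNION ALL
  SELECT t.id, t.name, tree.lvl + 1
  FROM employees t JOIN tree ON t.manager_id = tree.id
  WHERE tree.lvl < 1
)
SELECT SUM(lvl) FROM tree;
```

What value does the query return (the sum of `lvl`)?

Base: id=12 (Mona) at lvl 0.
Iteration 1: rows with manager_id in {12} -> Xena (id 13, lvl 1).
Iteration 2: lvl < 1 fails for all current rows; recursion stops.
SUM(lvl) = 0 + 1 = 1.

1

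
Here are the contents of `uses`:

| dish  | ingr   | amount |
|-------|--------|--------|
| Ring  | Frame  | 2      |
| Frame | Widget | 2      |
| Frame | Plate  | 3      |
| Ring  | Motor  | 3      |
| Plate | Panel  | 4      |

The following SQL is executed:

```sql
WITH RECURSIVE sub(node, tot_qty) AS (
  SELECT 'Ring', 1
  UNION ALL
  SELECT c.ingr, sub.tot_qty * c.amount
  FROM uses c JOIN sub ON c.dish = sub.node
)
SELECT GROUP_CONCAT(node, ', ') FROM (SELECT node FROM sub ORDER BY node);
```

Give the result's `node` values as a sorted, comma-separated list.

Base: (Ring, tot_qty=1).
Iteration 1: components of {Ring} -> Frame = 1*2 = 2, Motor = 1*3 = 3.
Iteration 2: components of {Frame,Motor} -> Plate = 2*3 = 6, Widget = 2*2 = 4.
Iteration 3: components of {Plate,Widget} -> Panel = 6*4 = 24.
Iteration 4: no further components; recursion stops.

Frame, Motor, Panel, Plate, Ring, Widget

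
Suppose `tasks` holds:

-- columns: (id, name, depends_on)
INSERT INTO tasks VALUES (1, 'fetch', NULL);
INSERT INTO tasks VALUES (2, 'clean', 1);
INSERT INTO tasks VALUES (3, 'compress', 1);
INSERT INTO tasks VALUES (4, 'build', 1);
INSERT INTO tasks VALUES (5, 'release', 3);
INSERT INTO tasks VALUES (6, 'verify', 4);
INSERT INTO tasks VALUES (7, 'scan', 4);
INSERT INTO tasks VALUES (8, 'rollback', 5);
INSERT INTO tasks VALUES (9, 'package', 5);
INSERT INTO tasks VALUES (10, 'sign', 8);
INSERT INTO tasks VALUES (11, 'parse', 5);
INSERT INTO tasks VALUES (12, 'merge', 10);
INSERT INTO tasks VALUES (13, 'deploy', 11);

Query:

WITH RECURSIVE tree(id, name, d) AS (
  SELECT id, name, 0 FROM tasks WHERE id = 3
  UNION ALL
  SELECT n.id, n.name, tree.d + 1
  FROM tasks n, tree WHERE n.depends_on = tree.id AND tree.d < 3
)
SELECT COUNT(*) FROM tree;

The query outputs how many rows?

Base: id=3 (compress) at d 0.
Iteration 1: rows with depends_on in {3} -> release (id 5, d 1).
Iteration 2: rows with depends_on in {5} -> rollback (id 8, d 2), package (id 9, d 2), parse (id 11, d 2).
Iteration 3: rows with depends_on in {8,9,11} -> sign (id 10, d 3), deploy (id 13, d 3).
Iteration 4: d < 3 fails for all current rows; recursion stops.
Total rows emitted: 7.

7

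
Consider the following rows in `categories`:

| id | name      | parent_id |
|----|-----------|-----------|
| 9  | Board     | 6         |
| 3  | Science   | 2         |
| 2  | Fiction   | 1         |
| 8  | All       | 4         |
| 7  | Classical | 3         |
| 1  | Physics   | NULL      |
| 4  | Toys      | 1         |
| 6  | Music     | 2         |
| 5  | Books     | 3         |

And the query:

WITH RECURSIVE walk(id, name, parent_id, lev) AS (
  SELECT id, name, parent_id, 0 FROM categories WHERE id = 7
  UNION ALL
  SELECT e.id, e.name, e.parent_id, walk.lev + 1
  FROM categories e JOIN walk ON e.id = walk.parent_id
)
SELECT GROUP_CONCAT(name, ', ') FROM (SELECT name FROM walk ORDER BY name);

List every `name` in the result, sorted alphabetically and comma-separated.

Base: id=7 (Classical), parent_id=3, lev 0.
Iteration 1: join on id=3 -> Science (id 3, parent_id=2, lev 1).
Iteration 2: join on id=2 -> Fiction (id 2, parent_id=1, lev 2).
Iteration 3: join on id=1 -> Physics (id 1, parent_id=NULL, lev 3).
Iteration 4: parent_id is NULL; no match; recursion stops.

Classical, Fiction, Physics, Science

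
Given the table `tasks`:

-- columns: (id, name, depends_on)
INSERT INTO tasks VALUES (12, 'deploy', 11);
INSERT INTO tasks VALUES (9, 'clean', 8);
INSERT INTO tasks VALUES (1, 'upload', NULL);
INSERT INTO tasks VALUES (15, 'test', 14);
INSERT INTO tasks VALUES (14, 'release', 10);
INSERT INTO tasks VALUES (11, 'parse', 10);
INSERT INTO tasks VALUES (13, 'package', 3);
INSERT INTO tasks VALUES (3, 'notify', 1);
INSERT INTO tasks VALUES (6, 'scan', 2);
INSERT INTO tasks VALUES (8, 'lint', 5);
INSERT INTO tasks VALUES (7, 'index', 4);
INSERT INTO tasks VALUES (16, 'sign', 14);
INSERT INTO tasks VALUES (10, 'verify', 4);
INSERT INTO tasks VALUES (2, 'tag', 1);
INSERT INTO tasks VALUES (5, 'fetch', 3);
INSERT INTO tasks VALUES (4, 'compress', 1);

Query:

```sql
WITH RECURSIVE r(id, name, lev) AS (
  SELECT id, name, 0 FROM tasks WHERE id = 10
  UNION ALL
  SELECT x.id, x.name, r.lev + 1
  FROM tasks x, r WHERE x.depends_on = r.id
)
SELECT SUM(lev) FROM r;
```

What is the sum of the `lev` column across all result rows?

8

Base: id=10 (verify) at lev 0.
Iteration 1: rows with depends_on in {10} -> parse (id 11, lev 1), release (id 14, lev 1).
Iteration 2: rows with depends_on in {11,14} -> deploy (id 12, lev 2), test (id 15, lev 2), sign (id 16, lev 2).
Iteration 3: no rows with depends_on in {12,15,16}; recursion stops.
SUM(lev) = 0 + 1 + 1 + 2 + 2 + 2 = 8.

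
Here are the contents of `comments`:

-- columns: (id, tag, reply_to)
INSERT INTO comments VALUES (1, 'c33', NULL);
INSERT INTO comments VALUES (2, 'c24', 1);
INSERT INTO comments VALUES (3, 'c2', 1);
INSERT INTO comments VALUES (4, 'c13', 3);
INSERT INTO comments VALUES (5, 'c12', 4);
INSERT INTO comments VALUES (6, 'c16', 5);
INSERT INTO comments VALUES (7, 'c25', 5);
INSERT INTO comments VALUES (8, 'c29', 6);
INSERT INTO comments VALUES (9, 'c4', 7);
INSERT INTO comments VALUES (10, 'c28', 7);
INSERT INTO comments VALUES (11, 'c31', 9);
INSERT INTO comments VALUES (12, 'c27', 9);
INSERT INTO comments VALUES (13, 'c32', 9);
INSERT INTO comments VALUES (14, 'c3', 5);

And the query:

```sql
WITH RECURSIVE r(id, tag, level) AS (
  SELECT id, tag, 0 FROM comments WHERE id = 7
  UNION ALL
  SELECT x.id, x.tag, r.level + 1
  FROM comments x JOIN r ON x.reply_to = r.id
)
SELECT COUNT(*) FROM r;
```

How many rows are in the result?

6

Base: id=7 (c25) at level 0.
Iteration 1: rows with reply_to in {7} -> c4 (id 9, level 1), c28 (id 10, level 1).
Iteration 2: rows with reply_to in {9,10} -> c31 (id 11, level 2), c27 (id 12, level 2), c32 (id 13, level 2).
Iteration 3: no rows with reply_to in {11,12,13}; recursion stops.
Total rows emitted: 6.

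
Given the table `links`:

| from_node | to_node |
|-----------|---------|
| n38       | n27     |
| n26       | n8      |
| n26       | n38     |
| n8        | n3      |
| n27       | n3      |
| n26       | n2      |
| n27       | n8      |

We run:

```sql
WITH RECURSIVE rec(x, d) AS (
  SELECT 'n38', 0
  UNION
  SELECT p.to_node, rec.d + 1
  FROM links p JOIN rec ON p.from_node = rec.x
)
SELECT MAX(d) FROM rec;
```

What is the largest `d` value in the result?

Base: (n38, d=0).
Iteration 1: edges from {n38} -> (n27, d=1).
Iteration 2: edges from {n27} -> (n3, d=2), (n8, d=2).
Iteration 3: edges from {n3,n8} -> (n3, d=3).
Iteration 4: no outgoing edges from {n3}; recursion stops.
d values: 0, 1, 2, 2, 3; the maximum is 3.

3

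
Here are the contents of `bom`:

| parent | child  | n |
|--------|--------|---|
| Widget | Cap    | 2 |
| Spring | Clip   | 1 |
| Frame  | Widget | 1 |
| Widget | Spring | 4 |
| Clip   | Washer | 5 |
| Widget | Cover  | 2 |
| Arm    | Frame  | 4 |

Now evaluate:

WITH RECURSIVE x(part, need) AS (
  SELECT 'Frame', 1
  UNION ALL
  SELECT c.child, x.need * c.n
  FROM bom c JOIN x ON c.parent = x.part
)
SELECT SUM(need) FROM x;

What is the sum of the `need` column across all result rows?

34

Base: (Frame, need=1).
Iteration 1: components of {Frame} -> Widget = 1*1 = 1.
Iteration 2: components of {Widget} -> Cap = 1*2 = 2, Cover = 1*2 = 2, Spring = 1*4 = 4.
Iteration 3: components of {Cap,Cover,Spring} -> Clip = 4*1 = 4.
Iteration 4: components of {Clip} -> Washer = 4*5 = 20.
Iteration 5: no further components; recursion stops.
SUM(need) = 1 + 1 + 4 + 2 + 2 + 4 + 20 = 34.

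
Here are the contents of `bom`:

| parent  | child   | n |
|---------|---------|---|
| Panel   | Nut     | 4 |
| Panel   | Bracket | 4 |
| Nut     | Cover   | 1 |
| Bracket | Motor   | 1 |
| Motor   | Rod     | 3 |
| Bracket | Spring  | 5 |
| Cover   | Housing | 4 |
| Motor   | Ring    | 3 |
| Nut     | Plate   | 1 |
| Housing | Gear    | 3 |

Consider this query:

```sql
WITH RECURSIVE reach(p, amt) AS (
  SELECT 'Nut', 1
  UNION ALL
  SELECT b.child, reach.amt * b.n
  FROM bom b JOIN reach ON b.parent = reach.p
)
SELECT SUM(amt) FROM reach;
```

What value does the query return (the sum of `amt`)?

19

Base: (Nut, amt=1).
Iteration 1: components of {Nut} -> Cover = 1*1 = 1, Plate = 1*1 = 1.
Iteration 2: components of {Cover,Plate} -> Housing = 1*4 = 4.
Iteration 3: components of {Housing} -> Gear = 4*3 = 12.
Iteration 4: no further components; recursion stops.
SUM(amt) = 1 + 1 + 1 + 4 + 12 = 19.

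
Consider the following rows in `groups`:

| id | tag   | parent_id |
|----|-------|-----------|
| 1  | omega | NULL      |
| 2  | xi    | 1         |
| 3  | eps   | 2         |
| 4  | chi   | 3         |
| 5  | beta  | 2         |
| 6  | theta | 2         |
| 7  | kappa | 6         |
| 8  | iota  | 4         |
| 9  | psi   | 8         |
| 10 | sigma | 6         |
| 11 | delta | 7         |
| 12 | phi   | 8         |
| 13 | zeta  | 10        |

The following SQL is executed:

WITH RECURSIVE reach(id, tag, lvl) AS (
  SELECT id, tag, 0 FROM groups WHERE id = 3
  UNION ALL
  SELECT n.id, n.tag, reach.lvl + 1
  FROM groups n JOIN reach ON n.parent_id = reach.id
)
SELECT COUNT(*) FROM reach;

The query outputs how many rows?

Base: id=3 (eps) at lvl 0.
Iteration 1: rows with parent_id in {3} -> chi (id 4, lvl 1).
Iteration 2: rows with parent_id in {4} -> iota (id 8, lvl 2).
Iteration 3: rows with parent_id in {8} -> psi (id 9, lvl 3), phi (id 12, lvl 3).
Iteration 4: no rows with parent_id in {9,12}; recursion stops.
Total rows emitted: 5.

5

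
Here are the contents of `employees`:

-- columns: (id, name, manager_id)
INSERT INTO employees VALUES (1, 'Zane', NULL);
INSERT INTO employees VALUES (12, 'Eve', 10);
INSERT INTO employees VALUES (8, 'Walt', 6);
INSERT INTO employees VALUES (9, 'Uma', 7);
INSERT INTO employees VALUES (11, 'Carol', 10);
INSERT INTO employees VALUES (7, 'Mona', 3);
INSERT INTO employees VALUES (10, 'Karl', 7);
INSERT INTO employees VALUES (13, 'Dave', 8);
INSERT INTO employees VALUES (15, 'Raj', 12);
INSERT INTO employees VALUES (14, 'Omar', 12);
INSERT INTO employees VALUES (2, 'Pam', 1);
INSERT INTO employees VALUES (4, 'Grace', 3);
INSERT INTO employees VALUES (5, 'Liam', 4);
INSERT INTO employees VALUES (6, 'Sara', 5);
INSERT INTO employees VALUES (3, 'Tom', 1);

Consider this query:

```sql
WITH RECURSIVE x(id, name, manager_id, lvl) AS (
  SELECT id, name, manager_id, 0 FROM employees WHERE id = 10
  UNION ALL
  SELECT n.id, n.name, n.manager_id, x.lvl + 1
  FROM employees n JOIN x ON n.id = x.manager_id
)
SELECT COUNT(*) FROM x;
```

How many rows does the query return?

Base: id=10 (Karl), manager_id=7, lvl 0.
Iteration 1: join on id=7 -> Mona (id 7, manager_id=3, lvl 1).
Iteration 2: join on id=3 -> Tom (id 3, manager_id=1, lvl 2).
Iteration 3: join on id=1 -> Zane (id 1, manager_id=NULL, lvl 3).
Iteration 4: manager_id is NULL; no match; recursion stops.
Total rows emitted: 4.

4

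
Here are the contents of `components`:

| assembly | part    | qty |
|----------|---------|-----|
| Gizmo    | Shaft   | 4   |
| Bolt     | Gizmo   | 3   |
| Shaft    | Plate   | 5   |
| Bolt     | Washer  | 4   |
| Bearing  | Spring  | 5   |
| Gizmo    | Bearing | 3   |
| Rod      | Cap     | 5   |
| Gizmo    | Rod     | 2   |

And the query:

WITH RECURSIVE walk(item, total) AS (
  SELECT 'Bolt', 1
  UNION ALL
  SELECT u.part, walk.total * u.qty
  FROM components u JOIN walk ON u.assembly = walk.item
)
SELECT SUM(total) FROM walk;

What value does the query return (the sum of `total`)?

Base: (Bolt, total=1).
Iteration 1: components of {Bolt} -> Gizmo = 1*3 = 3, Washer = 1*4 = 4.
Iteration 2: components of {Gizmo,Washer} -> Bearing = 3*3 = 9, Rod = 3*2 = 6, Shaft = 3*4 = 12.
Iteration 3: components of {Bearing,Rod,Shaft} -> Cap = 6*5 = 30, Plate = 12*5 = 60, Spring = 9*5 = 45.
Iteration 4: no further components; recursion stops.
SUM(total) = 1 + 3 + 4 + 9 + 12 + 6 + 45 + 60 + 30 = 170.

170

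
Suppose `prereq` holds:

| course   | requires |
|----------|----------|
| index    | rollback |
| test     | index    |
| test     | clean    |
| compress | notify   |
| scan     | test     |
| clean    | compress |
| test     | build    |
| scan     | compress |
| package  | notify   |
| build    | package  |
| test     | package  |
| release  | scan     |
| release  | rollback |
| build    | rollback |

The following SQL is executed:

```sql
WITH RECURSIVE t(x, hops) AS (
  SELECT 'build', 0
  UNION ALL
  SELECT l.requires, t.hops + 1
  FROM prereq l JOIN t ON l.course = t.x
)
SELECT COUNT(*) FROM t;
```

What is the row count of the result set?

4

Base: (build, hops=0).
Iteration 1: edges from {build} -> (package, hops=1), (rollback, hops=1).
Iteration 2: edges from {package,rollback} -> (notify, hops=2).
Iteration 3: no outgoing edges from {notify}; recursion stops.
Total rows emitted: 4.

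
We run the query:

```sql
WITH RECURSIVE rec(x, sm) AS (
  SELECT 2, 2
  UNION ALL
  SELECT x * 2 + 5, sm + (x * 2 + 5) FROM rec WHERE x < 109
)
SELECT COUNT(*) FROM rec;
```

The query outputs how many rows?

6

Base: x=2, sm=2.
Iteration 1: 2 < 109 holds -> x = 2 * 2 + 5 = 9, sm = 2 + 9 = 11.
Iteration 2: 9 < 109 holds -> x = 9 * 2 + 5 = 23, sm = 11 + 23 = 34.
Iteration 3: 23 < 109 holds -> x = 23 * 2 + 5 = 51, sm = 34 + 51 = 85.
Iteration 4: 51 < 109 holds -> x = 51 * 2 + 5 = 107, sm = 85 + 107 = 192.
Iteration 5: 107 < 109 holds -> x = 107 * 2 + 5 = 219, sm = 192 + 219 = 411.
Iteration 6: 219 < 109 fails; recursion stops.
Total rows emitted: 6.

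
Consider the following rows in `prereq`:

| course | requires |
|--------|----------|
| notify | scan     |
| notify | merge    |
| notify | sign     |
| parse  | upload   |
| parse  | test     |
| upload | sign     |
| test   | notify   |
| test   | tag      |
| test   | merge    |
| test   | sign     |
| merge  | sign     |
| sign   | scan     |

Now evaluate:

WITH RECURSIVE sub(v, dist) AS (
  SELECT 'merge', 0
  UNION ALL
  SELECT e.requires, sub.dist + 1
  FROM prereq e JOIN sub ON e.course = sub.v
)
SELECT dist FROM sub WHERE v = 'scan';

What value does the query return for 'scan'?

Base: (merge, dist=0).
Iteration 1: edges from {merge} -> (sign, dist=1).
Iteration 2: edges from {sign} -> (scan, dist=2).
Iteration 3: no outgoing edges from {scan}; recursion stops.

2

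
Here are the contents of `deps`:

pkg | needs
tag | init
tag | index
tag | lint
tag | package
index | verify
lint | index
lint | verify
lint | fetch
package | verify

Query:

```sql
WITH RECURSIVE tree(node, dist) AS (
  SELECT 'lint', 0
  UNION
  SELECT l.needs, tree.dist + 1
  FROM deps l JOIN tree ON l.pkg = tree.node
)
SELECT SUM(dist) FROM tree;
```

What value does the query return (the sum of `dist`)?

Base: (lint, dist=0).
Iteration 1: edges from {lint} -> (fetch, dist=1), (index, dist=1), (verify, dist=1).
Iteration 2: edges from {fetch,index,verify} -> (verify, dist=2).
Iteration 3: no outgoing edges from {verify}; recursion stops.
SUM(dist) = 0 + 1 + 1 + 1 + 2 = 5.

5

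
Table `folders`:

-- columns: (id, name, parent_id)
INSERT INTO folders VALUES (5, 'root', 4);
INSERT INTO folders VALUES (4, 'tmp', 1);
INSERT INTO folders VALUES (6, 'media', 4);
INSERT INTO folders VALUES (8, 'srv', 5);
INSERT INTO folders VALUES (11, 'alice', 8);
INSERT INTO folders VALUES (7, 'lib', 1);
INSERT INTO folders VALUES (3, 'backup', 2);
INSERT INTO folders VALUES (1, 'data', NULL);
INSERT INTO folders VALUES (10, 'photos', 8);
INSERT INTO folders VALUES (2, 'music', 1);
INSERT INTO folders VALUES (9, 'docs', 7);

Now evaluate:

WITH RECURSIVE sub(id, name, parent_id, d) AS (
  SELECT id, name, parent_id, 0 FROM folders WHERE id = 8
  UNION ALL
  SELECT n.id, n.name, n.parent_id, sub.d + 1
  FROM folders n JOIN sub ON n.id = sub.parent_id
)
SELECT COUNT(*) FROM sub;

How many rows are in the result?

Base: id=8 (srv), parent_id=5, d 0.
Iteration 1: join on id=5 -> root (id 5, parent_id=4, d 1).
Iteration 2: join on id=4 -> tmp (id 4, parent_id=1, d 2).
Iteration 3: join on id=1 -> data (id 1, parent_id=NULL, d 3).
Iteration 4: parent_id is NULL; no match; recursion stops.
Total rows emitted: 4.

4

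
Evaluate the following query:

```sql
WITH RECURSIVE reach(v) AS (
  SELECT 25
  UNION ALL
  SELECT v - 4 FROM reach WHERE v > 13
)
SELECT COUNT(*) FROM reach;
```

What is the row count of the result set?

Base: v=25.
Iteration 1: 25 > 13 holds -> v = 25 - 4 = 21.
Iteration 2: 21 > 13 holds -> v = 21 - 4 = 17.
Iteration 3: 17 > 13 holds -> v = 17 - 4 = 13.
Iteration 4: 13 > 13 fails; recursion stops.
Total rows emitted: 4.

4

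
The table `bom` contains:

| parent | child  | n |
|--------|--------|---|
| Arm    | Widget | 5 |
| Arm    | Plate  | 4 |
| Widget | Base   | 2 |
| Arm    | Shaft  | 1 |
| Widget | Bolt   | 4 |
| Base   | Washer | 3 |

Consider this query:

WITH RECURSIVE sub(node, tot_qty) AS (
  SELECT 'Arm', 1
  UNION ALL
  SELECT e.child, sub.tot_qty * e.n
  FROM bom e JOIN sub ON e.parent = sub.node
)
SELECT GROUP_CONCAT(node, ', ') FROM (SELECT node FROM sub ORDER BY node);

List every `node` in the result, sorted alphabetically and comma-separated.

Base: (Arm, tot_qty=1).
Iteration 1: components of {Arm} -> Plate = 1*4 = 4, Shaft = 1*1 = 1, Widget = 1*5 = 5.
Iteration 2: components of {Plate,Shaft,Widget} -> Base = 5*2 = 10, Bolt = 5*4 = 20.
Iteration 3: components of {Base,Bolt} -> Washer = 10*3 = 30.
Iteration 4: no further components; recursion stops.

Arm, Base, Bolt, Plate, Shaft, Washer, Widget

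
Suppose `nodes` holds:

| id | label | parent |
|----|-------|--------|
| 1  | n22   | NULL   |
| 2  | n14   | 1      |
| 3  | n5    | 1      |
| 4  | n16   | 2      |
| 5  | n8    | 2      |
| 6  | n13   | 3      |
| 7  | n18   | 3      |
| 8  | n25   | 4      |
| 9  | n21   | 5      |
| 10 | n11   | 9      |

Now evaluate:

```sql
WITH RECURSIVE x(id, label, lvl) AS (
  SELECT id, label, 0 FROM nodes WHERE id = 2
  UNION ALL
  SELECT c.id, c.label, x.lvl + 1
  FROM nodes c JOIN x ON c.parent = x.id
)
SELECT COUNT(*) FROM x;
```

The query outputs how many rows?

Base: id=2 (n14) at lvl 0.
Iteration 1: rows with parent in {2} -> n16 (id 4, lvl 1), n8 (id 5, lvl 1).
Iteration 2: rows with parent in {4,5} -> n25 (id 8, lvl 2), n21 (id 9, lvl 2).
Iteration 3: rows with parent in {8,9} -> n11 (id 10, lvl 3).
Iteration 4: no rows with parent in {10}; recursion stops.
Total rows emitted: 6.

6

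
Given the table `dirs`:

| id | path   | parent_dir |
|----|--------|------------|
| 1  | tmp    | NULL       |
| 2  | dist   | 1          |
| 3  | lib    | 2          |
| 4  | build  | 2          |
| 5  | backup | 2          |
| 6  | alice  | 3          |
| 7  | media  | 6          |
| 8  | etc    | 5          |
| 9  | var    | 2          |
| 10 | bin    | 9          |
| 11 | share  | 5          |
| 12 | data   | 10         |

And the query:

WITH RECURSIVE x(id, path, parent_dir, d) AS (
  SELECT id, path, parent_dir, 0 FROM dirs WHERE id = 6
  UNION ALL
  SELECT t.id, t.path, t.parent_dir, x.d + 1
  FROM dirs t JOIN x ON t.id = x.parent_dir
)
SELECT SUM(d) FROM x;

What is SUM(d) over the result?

Base: id=6 (alice), parent_dir=3, d 0.
Iteration 1: join on id=3 -> lib (id 3, parent_dir=2, d 1).
Iteration 2: join on id=2 -> dist (id 2, parent_dir=1, d 2).
Iteration 3: join on id=1 -> tmp (id 1, parent_dir=NULL, d 3).
Iteration 4: parent_dir is NULL; no match; recursion stops.
SUM(d) = 0 + 1 + 2 + 3 = 6.

6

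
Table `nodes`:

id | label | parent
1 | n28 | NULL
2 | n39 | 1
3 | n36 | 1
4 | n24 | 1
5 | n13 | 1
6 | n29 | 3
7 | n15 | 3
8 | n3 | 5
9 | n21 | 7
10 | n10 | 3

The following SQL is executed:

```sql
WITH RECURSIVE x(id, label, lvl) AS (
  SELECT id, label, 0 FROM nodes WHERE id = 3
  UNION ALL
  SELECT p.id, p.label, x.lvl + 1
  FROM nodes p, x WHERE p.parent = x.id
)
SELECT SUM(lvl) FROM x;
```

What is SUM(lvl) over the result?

Base: id=3 (n36) at lvl 0.
Iteration 1: rows with parent in {3} -> n29 (id 6, lvl 1), n15 (id 7, lvl 1), n10 (id 10, lvl 1).
Iteration 2: rows with parent in {6,7,10} -> n21 (id 9, lvl 2).
Iteration 3: no rows with parent in {9}; recursion stops.
SUM(lvl) = 0 + 1 + 1 + 1 + 2 = 5.

5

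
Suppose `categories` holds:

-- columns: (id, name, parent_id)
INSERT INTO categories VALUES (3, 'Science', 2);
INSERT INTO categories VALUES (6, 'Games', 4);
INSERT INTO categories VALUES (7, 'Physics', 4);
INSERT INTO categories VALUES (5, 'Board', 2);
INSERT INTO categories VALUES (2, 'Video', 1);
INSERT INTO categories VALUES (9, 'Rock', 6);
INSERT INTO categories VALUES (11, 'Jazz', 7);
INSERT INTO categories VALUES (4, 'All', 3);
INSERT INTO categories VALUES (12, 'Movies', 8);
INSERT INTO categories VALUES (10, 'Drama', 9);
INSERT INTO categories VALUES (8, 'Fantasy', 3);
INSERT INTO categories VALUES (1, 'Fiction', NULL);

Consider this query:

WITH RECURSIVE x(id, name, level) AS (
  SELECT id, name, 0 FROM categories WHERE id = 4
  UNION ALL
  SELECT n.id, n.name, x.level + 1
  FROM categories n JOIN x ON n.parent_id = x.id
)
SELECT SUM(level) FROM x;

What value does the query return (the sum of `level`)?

Base: id=4 (All) at level 0.
Iteration 1: rows with parent_id in {4} -> Games (id 6, level 1), Physics (id 7, level 1).
Iteration 2: rows with parent_id in {6,7} -> Rock (id 9, level 2), Jazz (id 11, level 2).
Iteration 3: rows with parent_id in {9,11} -> Drama (id 10, level 3).
Iteration 4: no rows with parent_id in {10}; recursion stops.
SUM(level) = 0 + 1 + 1 + 2 + 2 + 3 = 9.

9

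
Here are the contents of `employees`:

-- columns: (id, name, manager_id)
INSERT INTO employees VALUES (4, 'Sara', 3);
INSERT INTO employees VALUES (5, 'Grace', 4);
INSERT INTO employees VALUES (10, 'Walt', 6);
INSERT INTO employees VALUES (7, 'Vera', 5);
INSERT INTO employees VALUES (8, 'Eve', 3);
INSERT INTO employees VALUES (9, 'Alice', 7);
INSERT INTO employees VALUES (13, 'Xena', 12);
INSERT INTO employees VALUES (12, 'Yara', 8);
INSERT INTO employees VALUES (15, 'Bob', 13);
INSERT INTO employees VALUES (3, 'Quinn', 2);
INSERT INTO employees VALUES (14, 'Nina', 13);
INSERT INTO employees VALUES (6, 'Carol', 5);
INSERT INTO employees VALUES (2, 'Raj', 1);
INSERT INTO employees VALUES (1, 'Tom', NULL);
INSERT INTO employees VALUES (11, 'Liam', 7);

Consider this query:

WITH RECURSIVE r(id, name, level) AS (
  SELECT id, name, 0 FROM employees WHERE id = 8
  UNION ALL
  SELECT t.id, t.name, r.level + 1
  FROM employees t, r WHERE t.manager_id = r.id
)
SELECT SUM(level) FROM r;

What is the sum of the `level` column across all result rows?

9

Base: id=8 (Eve) at level 0.
Iteration 1: rows with manager_id in {8} -> Yara (id 12, level 1).
Iteration 2: rows with manager_id in {12} -> Xena (id 13, level 2).
Iteration 3: rows with manager_id in {13} -> Nina (id 14, level 3), Bob (id 15, level 3).
Iteration 4: no rows with manager_id in {14,15}; recursion stops.
SUM(level) = 0 + 1 + 2 + 3 + 3 = 9.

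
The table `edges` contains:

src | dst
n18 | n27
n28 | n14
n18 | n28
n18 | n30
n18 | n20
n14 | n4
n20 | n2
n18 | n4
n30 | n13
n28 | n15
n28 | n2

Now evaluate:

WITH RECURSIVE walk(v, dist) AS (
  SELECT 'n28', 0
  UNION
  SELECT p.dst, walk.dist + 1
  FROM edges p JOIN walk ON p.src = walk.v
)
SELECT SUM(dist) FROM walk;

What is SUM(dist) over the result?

Base: (n28, dist=0).
Iteration 1: edges from {n28} -> (n14, dist=1), (n15, dist=1), (n2, dist=1).
Iteration 2: edges from {n14,n15,n2} -> (n4, dist=2).
Iteration 3: no outgoing edges from {n4}; recursion stops.
SUM(dist) = 0 + 1 + 1 + 1 + 2 = 5.

5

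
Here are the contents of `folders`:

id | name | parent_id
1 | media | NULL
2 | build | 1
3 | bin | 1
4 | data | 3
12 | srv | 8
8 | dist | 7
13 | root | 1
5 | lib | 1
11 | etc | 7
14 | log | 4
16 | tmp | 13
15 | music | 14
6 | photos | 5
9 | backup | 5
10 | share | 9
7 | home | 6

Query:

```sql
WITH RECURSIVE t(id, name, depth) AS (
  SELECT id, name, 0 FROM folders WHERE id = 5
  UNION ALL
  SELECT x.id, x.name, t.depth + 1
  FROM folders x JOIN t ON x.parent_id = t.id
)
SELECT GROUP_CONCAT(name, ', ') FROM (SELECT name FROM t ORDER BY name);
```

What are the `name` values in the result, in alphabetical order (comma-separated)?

backup, dist, etc, home, lib, photos, share, srv

Base: id=5 (lib) at depth 0.
Iteration 1: rows with parent_id in {5} -> photos (id 6, depth 1), backup (id 9, depth 1).
Iteration 2: rows with parent_id in {6,9} -> home (id 7, depth 2), share (id 10, depth 2).
Iteration 3: rows with parent_id in {7,10} -> dist (id 8, depth 3), etc (id 11, depth 3).
Iteration 4: rows with parent_id in {8,11} -> srv (id 12, depth 4).
Iteration 5: no rows with parent_id in {12}; recursion stops.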